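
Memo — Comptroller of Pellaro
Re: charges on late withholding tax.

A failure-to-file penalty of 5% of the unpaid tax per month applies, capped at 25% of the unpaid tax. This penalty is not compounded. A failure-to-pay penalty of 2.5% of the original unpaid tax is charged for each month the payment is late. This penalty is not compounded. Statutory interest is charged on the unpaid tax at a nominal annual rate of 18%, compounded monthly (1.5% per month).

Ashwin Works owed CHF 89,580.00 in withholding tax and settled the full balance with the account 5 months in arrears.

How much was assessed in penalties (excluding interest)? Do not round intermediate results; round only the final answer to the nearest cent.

Failure-to-file: 5 × 5% × CHF 89,580.00 = CHF 22,395.00, capped at 25% × CHF 89,580.00 = CHF 22,395.00
Failure-to-pay penalty = 2.5% × CHF 89,580.00 × 5 mo = CHF 11,197.50
Total penalty = CHF 22,395.00 + CHF 11,197.50 = CHF 33,592.50

CHF 33,592.50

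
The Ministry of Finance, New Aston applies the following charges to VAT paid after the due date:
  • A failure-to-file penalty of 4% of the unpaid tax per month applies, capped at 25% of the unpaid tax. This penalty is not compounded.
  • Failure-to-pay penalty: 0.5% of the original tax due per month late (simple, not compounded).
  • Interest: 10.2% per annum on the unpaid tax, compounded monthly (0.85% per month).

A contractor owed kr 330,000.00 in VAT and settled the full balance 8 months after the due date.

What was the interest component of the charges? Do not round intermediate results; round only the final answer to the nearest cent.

Interest: kr 330,000.00 × ((1 + 0.0085)^8 − 1) = kr 330,000.00 × 0.0700578… = kr 23,119.0604…

kr 23,119.06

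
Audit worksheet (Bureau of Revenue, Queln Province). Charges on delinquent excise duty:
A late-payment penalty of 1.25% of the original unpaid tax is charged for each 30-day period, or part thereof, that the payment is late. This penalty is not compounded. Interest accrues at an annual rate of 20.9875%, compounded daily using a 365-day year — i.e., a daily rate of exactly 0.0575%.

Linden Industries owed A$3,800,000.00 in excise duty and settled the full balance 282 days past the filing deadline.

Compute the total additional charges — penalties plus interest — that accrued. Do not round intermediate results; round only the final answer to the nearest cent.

A$1,143,730.96

Penalty periods: ⌈282/30⌉ = 10; penalty = 10 × 1.25% × A$3,800,000.00 = A$475,000.00
Interest: A$3,800,000.00 × ((1 + 0.000575)^282 − 1) = A$3,800,000.00 × 0.17598183… = A$668,730.9587…
Penalties + interest = A$475,000.0000 + A$668,730.9587… = A$1,143,730.96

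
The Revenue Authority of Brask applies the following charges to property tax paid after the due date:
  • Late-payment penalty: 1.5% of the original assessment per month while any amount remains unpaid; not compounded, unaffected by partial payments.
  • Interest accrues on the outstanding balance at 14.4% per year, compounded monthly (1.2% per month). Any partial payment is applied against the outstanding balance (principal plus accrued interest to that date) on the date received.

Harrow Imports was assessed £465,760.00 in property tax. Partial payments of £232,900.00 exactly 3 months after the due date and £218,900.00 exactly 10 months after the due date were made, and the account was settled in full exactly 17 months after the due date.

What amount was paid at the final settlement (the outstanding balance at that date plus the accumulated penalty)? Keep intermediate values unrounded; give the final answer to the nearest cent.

Balance at month 3: £465,760.0000 × (1 + 0.012)^3 = £482,729.3732…
After £232,900.00 payment: £482,729.3732… − £232,900.00 = £249,829.3732…
Balance at month 10: £249,829.3732… × (1 + 0.012)^7 = £271,585.8168…
After £218,900.00 payment: £271,585.8168… − £218,900.00 = £52,685.8168…
Balance at month 17: £52,685.8168… × (1 + 0.012)^7 = £57,273.9723…
Penalty: 17 × 1.5% × £465,760.00 = £118,768.80
Final settlement = outstanding balance + penalty = £57,273.9723… + £118,768.80 = £176,042.77

£176,042.77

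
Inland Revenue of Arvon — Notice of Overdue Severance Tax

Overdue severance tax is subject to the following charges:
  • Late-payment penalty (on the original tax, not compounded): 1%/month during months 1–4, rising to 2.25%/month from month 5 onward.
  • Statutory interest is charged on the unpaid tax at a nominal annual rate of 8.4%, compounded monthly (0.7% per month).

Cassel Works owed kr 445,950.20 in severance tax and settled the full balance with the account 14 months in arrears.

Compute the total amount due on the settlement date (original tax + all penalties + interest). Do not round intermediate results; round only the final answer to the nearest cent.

Penalty, months 1–4: 4 × 1% × kr 445,950.20 = kr 17,838.01…
Penalty, months 5–14: 10 × 2.25% × kr 445,950.20 = kr 100,338.80…
Interest: kr 445,950.20 × ((1 + 0.007)^14 − 1) = kr 445,950.20 × 0.1025863… = kr 45,748.3763…
Total = kr 445,950.20 + kr 118,176.8030 + kr 45,748.3763… = kr 609,875.38

kr 609,875.38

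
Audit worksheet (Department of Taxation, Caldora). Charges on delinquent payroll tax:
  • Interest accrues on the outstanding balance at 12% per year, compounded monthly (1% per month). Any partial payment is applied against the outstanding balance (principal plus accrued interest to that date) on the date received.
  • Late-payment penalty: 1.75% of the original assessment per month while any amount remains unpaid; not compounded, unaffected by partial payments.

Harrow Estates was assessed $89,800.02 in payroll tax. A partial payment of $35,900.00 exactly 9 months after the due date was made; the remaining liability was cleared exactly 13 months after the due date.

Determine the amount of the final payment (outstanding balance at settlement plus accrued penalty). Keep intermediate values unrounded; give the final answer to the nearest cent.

$85,272.62

Balance at month 9: $89,800.0200 × (1 + 0.01)^9 = $98,212.9594…
After $35,900.00 payment: $98,212.9594… − $35,900.00 = $62,312.9594…
Balance at month 13: $62,312.9594… × (1 + 0.01)^4 = $64,843.1154…
Penalty: 13 × 1.75% × $89,800.02 = $20,429.50…
Final settlement = outstanding balance + penalty = $64,843.1154… + $20,429.50… = $85,272.62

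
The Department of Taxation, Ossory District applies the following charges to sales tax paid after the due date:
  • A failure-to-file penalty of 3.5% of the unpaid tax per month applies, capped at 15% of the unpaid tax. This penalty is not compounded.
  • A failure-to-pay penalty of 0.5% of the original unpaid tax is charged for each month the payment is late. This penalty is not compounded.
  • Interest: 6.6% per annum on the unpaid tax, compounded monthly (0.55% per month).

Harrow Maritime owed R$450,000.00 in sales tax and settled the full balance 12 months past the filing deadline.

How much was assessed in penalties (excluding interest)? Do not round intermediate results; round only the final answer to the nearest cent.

Failure-to-file: 12 × 3.5% × R$450,000.00 = R$189,000.00, capped at 15% × R$450,000.00 = R$67,500.00
Failure-to-pay penalty = 0.5% × R$450,000.00 × 12 mo = R$27,000.00
Total penalty = R$67,500.00 + R$27,000.00 = R$94,500.00

R$94,500.00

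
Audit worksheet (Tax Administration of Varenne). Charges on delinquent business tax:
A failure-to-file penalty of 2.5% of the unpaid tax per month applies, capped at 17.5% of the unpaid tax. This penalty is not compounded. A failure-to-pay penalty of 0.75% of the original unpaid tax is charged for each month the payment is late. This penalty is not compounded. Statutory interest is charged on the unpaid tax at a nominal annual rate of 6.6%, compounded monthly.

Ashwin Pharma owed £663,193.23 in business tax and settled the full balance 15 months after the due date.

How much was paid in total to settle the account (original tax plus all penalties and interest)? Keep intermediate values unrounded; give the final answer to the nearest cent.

£910,732.24

Failure-to-file: 15 × 2.5% × £663,193.23 = £248,697.46…, capped at 17.5% × £663,193.23 = £116,058.82…
Failure-to-pay penalty: 15 × 0.75% × £663,193.23 = £74,609.24…
Interest (6.6%/yr ÷ 12 = 0.55%/month): £663,193.23 × ((1 + 0.0055)^15 − 1) = £56,870.9516…
Total = £663,193.23 + £190,668.0536… + £56,870.9516… = £910,732.24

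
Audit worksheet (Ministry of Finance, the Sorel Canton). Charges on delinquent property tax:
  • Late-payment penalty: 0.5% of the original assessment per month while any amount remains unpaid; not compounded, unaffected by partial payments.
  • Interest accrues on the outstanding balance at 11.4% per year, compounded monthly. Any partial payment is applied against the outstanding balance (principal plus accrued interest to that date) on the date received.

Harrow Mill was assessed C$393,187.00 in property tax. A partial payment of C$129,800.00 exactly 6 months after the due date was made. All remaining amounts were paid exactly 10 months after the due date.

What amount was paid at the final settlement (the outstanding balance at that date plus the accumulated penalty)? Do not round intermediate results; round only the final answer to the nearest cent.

C$317,033.95

Monthly rate = 11.4% ÷ 12 = 0.95%
Balance at month 6: C$393,187.0000 × (1 + 0.0095)^6 = C$416,137.7263…
After C$129,800.00 payment: C$416,137.7263… − C$129,800.00 = C$286,337.7263…
Balance at month 10: C$286,337.7263… × (1 + 0.0095)^4 = C$297,374.5961…
Penalty: 10 × 0.5% × C$393,187.00 = C$19,659.35
Final settlement = outstanding balance + penalty = C$297,374.5961… + C$19,659.35 = C$317,033.95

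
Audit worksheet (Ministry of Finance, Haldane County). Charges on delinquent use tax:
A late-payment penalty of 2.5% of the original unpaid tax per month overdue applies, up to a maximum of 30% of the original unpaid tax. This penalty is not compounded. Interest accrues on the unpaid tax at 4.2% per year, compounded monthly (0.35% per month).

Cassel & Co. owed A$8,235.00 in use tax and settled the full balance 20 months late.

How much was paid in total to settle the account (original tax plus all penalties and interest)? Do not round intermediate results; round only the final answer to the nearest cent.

Penalty (uncapped): 20 × 2.5% × A$8,235.00 = A$4,117.50; cap = 30% × A$8,235.00 = A$2,470.50 → penalty = A$2,470.50
Interest: A$8,235.00 × ((1 + 0.0035)^20 − 1) = A$8,235.00 × 0.0723771… = A$596.0255…
Total = A$8,235.00 + A$2,470.5000 + A$596.0255… = A$11,301.53

A$11,301.53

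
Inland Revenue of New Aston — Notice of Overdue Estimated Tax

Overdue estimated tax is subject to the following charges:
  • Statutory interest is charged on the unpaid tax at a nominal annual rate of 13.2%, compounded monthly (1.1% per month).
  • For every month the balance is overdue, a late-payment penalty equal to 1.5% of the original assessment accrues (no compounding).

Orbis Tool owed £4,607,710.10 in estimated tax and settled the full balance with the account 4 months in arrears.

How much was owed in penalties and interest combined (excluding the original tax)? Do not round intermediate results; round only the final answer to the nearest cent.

Late-payment penalty = 1.5% × £4,607,710.10 × 4 mo = £276,462.61…
Interest: £4,607,710.10 × ((1 + 0.011)^4 − 1) = £4,607,710.10 × 0.0447313… = £206,109.0408…
Penalties + interest = £276,462.6060 + £206,109.0408… = £482,571.65

£482,571.65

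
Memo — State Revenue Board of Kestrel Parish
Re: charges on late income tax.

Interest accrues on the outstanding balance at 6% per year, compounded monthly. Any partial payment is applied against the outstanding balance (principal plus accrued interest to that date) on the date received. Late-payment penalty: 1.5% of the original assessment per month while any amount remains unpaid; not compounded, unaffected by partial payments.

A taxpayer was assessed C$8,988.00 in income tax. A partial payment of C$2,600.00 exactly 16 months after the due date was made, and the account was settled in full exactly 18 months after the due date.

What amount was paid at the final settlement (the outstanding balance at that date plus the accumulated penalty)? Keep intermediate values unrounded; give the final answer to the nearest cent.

Monthly rate = 6% ÷ 12 = 0.5%
Balance at month 16: C$8,988.0000 × (1 + 0.005)^16 = C$9,734.6435…
After C$2,600.00 payment: C$9,734.6435… − C$2,600.00 = C$7,134.6435…
Balance at month 18: C$7,134.6435… × (1 + 0.005)^2 = C$7,206.1683…
Penalty: 18 × 1.5% × C$8,988.00 = C$2,426.76
Final settlement = outstanding balance + penalty = C$7,206.1683… + C$2,426.76 = C$9,632.93

C$9,632.93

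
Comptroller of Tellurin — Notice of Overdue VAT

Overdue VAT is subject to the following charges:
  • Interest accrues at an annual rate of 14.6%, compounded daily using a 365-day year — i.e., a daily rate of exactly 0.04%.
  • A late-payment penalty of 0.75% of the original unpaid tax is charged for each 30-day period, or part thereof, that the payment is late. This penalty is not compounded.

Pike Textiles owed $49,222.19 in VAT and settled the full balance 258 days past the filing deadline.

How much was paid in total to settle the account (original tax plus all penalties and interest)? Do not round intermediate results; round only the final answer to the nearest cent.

Penalty periods: ⌈258/30⌉ = 9; penalty = 9 × 0.75% × $49,222.19 = $3,322.50…
Interest: $49,222.19 × ((1 + 0.0004)^258 − 1) = $49,222.19 × 0.10869025… = $5,349.9722…
Total = $49,222.19 + $3,322.4978… + $5,349.9722… = $57,894.66

$57,894.66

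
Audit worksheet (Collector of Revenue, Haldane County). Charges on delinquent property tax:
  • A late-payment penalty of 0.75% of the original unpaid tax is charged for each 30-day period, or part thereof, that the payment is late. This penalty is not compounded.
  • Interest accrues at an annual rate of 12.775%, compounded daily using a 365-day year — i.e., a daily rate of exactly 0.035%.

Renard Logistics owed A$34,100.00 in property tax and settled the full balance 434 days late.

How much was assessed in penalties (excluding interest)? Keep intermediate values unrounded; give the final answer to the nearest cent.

Penalty periods: ⌈434/30⌉ = 15; penalty = 15 × 0.75% × A$34,100.00 = A$3,836.25

A$3,836.25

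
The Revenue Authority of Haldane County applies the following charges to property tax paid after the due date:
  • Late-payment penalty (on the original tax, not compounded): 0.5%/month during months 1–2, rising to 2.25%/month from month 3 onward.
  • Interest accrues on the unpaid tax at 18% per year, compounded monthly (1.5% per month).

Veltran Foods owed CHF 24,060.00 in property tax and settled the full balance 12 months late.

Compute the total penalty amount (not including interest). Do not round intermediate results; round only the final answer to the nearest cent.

Penalty, months 1–2: 2 × 0.5% × CHF 24,060.00 = CHF 240.60
Penalty, months 3–12: 10 × 2.25% × CHF 24,060.00 = CHF 5,413.50
Total penalty = CHF 240.60 + CHF 5,413.50 = CHF 5,654.10

CHF 5,654.10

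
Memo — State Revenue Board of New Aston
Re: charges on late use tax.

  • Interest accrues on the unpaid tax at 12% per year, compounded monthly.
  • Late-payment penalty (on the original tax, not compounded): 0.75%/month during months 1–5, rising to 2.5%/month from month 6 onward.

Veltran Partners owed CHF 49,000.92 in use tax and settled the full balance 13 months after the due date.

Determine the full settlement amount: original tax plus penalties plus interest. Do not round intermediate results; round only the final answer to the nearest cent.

Penalty, months 1–5: 5 × 0.75% × CHF 49,000.92 = CHF 1,837.53…
Penalty, months 6–13: 8 × 2.5% × CHF 49,000.92 = CHF 9,800.18…
Interest (12%/yr ÷ 12 = 1%/month): CHF 49,000.92 × ((1 + 0.01)^13 − 1) = CHF 6,766.6978…
Total = CHF 49,000.92 + CHF 11,637.7185 + CHF 6,766.6978… = CHF 67,405.34

CHF 67,405.34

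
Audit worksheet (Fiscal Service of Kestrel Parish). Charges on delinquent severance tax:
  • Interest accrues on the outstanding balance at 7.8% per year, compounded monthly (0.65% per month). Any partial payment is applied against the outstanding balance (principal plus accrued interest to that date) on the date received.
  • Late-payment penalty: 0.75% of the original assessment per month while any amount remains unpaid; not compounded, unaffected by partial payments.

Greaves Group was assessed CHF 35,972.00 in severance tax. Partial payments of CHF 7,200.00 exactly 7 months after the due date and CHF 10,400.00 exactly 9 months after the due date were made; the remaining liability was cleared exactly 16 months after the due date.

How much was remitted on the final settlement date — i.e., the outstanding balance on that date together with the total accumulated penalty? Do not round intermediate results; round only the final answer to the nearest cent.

Balance at month 7: CHF 35,972.0000 × (1 + 0.0065)^7 = CHF 37,640.9902…
After CHF 7,200.00 payment: CHF 37,640.9902… − CHF 7,200.00 = CHF 30,440.9902…
Balance at month 9: CHF 30,440.9902… × (1 + 0.0065)^2 = CHF 30,838.0092…
After CHF 10,400.00 payment: CHF 30,838.0092… − CHF 10,400.00 = CHF 20,438.0092…
Balance at month 16: CHF 20,438.0092… × (1 + 0.0065)^7 = CHF 21,386.2699…
Penalty: 16 × 0.75% × CHF 35,972.00 = CHF 4,316.64
Final settlement = outstanding balance + penalty = CHF 21,386.2699… + CHF 4,316.64 = CHF 25,702.91

CHF 25,702.91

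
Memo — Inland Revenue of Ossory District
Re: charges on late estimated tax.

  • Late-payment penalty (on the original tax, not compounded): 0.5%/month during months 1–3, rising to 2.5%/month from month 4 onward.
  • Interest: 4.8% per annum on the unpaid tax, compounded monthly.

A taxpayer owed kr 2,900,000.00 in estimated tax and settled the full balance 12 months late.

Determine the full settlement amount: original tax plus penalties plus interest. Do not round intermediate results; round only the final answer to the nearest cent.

Penalty, months 1–3: 3 × 0.5% × kr 2,900,000.00 = kr 43,500.00
Penalty, months 4–12: 9 × 2.5% × kr 2,900,000.00 = kr 652,500.00
Interest (4.8%/yr ÷ 12 = 0.4%/month): kr 2,900,000.00 × ((1 + 0.004)^12 − 1) = kr 142,303.6019…
Total = kr 2,900,000.00 + kr 696,000.0000 + kr 142,303.6019… = kr 3,738,303.60

kr 3,738,303.60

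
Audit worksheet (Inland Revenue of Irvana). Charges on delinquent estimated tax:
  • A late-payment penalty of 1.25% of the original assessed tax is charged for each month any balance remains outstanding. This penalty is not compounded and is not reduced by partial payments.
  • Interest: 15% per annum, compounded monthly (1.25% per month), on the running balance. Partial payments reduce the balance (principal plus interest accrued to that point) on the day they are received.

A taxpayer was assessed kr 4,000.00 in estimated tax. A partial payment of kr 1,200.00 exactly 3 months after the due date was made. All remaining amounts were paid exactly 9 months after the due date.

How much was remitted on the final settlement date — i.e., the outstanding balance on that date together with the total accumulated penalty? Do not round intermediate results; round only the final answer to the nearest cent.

kr 3,630.31

Balance at month 3: kr 4,000.0000 × (1 + 0.0125)^3 = kr 4,151.8828…
After kr 1,200.00 payment: kr 4,151.8828… − kr 1,200.00 = kr 2,951.8828…
Balance at month 9: kr 2,951.8828… × (1 + 0.0125)^6 = kr 3,180.3089…
Penalty: 9 × 1.25% × kr 4,000.00 = kr 450.00
Final settlement = outstanding balance + penalty = kr 3,180.3089… + kr 450.00 = kr 3,630.31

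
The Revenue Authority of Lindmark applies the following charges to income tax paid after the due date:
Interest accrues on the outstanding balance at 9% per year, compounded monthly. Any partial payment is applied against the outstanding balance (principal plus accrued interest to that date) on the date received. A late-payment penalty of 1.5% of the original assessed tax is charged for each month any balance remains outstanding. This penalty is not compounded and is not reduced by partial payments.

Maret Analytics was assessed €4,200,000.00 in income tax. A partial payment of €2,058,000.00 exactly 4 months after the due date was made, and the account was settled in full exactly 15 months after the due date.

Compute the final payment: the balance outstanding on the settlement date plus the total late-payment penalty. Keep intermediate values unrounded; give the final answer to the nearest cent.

€3,408,833.53

Monthly rate = 9% ÷ 12 = 0.75%
Balance at month 4: €4,200,000.0000 × (1 + 0.0075)^4 = €4,327,424.6008…
After €2,058,000.00 payment: €4,327,424.6008… − €2,058,000.00 = €2,269,424.6008…
Balance at month 15: €2,269,424.6008… × (1 + 0.0075)^11 = €2,463,833.5306…
Penalty: 15 × 1.5% × €4,200,000.00 = €945,000.00
Final settlement = outstanding balance + penalty = €2,463,833.5306… + €945,000.00 = €3,408,833.53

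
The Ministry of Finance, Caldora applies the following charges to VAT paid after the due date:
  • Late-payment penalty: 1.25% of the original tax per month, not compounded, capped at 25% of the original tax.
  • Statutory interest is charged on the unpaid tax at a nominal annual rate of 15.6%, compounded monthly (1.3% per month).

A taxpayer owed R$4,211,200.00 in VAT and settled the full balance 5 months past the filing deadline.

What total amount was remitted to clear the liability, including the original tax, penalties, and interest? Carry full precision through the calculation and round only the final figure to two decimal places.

Penalty: 5 × 1.25% × R$4,211,200.00 = R$263,200.00 (below the 25% cap of R$1,052,800.00)
Interest: R$4,211,200.00 × ((1 + 0.013)^5 − 1) = R$4,211,200.00 × 0.0667121… = R$280,938.0510…
Total = R$4,211,200.00 + R$263,200.0000 + R$280,938.0510… = R$4,755,338.05

R$4,755,338.05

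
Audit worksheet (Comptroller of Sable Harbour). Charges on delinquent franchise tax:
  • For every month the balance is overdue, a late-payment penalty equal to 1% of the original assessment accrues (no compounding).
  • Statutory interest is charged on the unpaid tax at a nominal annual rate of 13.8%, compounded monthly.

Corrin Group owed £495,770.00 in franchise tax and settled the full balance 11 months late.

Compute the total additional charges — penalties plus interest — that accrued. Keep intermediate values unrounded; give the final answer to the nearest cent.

Late-payment penalty = 1% × £495,770.00 × 11 mo = £54,534.70
Interest (13.8%/yr ÷ 12 = 1.15%/month): £495,770.00 × ((1 + 0.0115)^11 − 1) = £66,448.3308…
Penalties + interest = £54,534.7000 + £66,448.3308… = £120,983.03

£120,983.03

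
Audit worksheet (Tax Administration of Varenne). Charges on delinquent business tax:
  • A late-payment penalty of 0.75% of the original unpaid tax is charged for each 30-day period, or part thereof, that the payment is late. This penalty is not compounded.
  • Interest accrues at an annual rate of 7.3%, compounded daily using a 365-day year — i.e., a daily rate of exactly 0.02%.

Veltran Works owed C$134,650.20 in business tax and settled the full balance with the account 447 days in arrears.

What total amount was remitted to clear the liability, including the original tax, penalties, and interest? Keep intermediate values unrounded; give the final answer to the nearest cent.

Penalty periods: ⌈447/30⌉ = 15; penalty = 15 × 0.75% × C$134,650.20 = C$15,148.15…
Interest: C$134,650.20 × ((1 + 0.0002)^447 − 1) = C$134,650.20 × 0.09350820… = C$12,590.8980…
Total = C$134,650.20 + C$15,148.1475 + C$12,590.8980… = C$162,389.25

C$162,389.25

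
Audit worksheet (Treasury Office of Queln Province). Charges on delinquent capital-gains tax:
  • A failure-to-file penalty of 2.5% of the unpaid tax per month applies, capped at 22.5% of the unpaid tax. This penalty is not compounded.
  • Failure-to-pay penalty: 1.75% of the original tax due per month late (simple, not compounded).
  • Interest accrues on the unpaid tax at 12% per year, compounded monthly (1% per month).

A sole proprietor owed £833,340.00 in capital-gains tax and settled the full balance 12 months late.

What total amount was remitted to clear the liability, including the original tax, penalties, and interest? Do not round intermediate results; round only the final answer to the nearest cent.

£1,301,531.27

Failure-to-file: 12 × 2.5% × £833,340.00 = £250,002.00, capped at 22.5% × £833,340.00 = £187,501.50
Failure-to-pay penalty = 1.75% × £833,340.00 × 12 mo = £175,001.40
Interest: £833,340.00 × ((1 + 0.01)^12 − 1) = £833,340.00 × 0.1268250… = £105,688.3706…
Total = £833,340.00 + £362,502.9000 + £105,688.3706… = £1,301,531.27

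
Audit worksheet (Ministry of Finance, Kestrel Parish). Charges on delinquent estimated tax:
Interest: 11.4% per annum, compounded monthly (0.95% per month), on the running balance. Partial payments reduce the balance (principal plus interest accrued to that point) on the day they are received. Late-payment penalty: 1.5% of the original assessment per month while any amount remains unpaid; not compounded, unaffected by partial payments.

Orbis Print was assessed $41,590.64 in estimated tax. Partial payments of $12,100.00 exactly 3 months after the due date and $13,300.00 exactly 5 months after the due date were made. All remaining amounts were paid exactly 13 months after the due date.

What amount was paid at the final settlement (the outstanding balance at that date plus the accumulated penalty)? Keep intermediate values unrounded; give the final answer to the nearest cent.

$27,495.52

Balance at month 3: $41,590.6400 × (1 + 0.0095)^3 = $42,787.2696…
After $12,100.00 payment: $42,787.2696… − $12,100.00 = $30,687.2696…
Balance at month 5: $30,687.2696… × (1 + 0.0095)^2 = $31,273.0972…
After $13,300.00 payment: $31,273.0972… − $13,300.00 = $17,973.0972…
Balance at month 13: $17,973.0972… × (1 + 0.0095)^8 = $19,385.3439…
Penalty: 13 × 1.5% × $41,590.64 = $8,110.17…
Final settlement = outstanding balance + penalty = $19,385.3439… + $8,110.17… = $27,495.52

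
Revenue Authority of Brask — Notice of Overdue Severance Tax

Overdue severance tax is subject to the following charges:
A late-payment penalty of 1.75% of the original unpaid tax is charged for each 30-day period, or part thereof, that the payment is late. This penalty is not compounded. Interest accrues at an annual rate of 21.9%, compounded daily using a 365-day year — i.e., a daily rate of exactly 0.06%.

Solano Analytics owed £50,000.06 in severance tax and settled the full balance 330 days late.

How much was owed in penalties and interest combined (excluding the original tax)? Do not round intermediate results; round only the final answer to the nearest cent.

Penalty periods: ⌈330/30⌉ = 11; penalty = 11 × 1.75% × £50,000.06 = £9,625.01…
Interest: £50,000.06 × ((1 + 0.0006)^330 − 1) = £50,000.06 × 0.21889002… = £10,944.5141…
Penalties + interest = £9,625.0116… + £10,944.5141… = £20,569.53

£20,569.53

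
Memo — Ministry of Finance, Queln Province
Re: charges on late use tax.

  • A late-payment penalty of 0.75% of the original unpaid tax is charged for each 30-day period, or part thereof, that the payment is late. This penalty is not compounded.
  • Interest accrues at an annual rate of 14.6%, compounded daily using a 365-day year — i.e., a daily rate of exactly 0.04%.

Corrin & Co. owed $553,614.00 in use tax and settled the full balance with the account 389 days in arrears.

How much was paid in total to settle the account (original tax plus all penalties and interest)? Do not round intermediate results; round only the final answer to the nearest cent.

$700,777.01

Penalty periods: ⌈389/30⌉ = 13; penalty = 13 × 0.75% × $553,614.00 = $53,977.37…
Interest: $553,614.00 × ((1 + 0.0004)^389 − 1) = $553,614.00 × 0.16832242… = $93,185.6466…
Total = $553,614.00 + $53,977.3650 + $93,185.6466… = $700,777.01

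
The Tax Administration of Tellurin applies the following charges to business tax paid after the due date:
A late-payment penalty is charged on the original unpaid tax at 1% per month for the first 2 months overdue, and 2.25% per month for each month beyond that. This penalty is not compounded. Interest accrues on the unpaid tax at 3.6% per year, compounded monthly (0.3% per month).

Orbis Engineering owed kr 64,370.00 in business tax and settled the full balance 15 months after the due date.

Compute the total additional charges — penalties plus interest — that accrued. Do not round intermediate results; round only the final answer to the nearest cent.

kr 23,073.90

Penalty, months 1–2: 2 × 1% × kr 64,370.00 = kr 1,287.40
Penalty, months 3–15: 13 × 2.25% × kr 64,370.00 = kr 18,828.23…
Interest: kr 64,370.00 × ((1 + 0.003)^15 − 1) = kr 64,370.00 × 0.0459574… = kr 2,958.2776…
Penalties + interest = kr 20,115.6250 + kr 2,958.2776… = kr 23,073.90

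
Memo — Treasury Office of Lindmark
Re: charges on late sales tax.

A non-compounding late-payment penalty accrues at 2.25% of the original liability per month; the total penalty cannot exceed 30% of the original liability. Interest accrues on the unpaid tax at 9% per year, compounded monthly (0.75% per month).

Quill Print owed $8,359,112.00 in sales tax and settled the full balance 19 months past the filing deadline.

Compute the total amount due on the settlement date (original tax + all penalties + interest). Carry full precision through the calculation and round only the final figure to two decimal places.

$12,141,945.31

Penalty (uncapped): 19 × 2.25% × $8,359,112.00 = $3,573,520.38; cap = 30% × $8,359,112.00 = $2,507,733.60 → penalty = $2,507,733.60
Interest: $8,359,112.00 × ((1 + 0.0075)^19 − 1) = $8,359,112.00 × 0.1525401… = $1,275,099.7103…
Total = $8,359,112.00 + $2,507,733.6000 + $1,275,099.7103… = $12,141,945.31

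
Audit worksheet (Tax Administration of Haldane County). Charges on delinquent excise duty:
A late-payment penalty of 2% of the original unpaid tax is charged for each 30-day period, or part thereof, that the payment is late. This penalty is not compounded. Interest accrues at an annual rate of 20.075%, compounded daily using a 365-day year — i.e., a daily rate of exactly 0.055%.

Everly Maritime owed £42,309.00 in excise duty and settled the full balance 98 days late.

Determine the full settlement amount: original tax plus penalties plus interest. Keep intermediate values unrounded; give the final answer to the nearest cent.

Penalty periods: ⌈98/30⌉ = 4; penalty = 4 × 2% × £42,309.00 = £3,384.72
Interest: £42,309.00 × ((1 + 0.00055)^98 − 1) = £42,309.00 × 0.05536342… = £2,342.3710…
Total = £42,309.00 + £3,384.7200 + £2,342.3710… = £48,036.09

£48,036.09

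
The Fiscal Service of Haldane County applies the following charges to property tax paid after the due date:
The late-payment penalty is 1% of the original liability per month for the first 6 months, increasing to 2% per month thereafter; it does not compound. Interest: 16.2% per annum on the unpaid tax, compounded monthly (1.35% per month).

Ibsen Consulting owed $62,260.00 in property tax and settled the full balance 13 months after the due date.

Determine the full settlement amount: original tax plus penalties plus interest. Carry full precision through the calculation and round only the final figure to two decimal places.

$86,569.01

Penalty, months 1–6: 6 × 1% × $62,260.00 = $3,735.60
Penalty, months 7–13: 7 × 2% × $62,260.00 = $8,716.40
Interest: $62,260.00 × ((1 + 0.0135)^13 − 1) = $62,260.00 × 0.1904435… = $11,857.0125…
Total = $62,260.00 + $12,452.0000 + $11,857.0125… = $86,569.01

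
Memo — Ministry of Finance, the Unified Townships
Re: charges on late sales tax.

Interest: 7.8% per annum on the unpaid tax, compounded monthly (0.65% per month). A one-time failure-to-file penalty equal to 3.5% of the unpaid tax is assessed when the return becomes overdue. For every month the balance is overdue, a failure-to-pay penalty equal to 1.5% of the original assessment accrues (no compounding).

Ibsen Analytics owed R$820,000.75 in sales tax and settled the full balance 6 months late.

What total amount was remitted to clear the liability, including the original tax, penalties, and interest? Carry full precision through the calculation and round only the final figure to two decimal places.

Failure-to-file penalty: 3.5% × R$820,000.75 = R$28,700.03…
Failure-to-pay penalty = 1.5% × R$820,000.75 × 6 mo = R$73,800.07…
Interest: R$820,000.75 × ((1 + 0.0065)^6 − 1) = R$820,000.75 × 0.0396393… = R$32,504.2306…
Total = R$820,000.75 + R$102,500.0938… + R$32,504.2306… = R$955,005.07

R$955,005.07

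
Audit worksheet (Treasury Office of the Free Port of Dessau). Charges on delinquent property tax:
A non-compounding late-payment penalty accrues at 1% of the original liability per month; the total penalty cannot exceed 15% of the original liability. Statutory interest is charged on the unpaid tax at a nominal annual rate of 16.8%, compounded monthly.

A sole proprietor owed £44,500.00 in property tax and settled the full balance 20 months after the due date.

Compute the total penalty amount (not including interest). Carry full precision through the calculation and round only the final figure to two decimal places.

£6,675.00

Penalty (uncapped): 20 × 1% × £44,500.00 = £8,900.00; cap = 15% × £44,500.00 = £6,675.00 → penalty = £6,675.00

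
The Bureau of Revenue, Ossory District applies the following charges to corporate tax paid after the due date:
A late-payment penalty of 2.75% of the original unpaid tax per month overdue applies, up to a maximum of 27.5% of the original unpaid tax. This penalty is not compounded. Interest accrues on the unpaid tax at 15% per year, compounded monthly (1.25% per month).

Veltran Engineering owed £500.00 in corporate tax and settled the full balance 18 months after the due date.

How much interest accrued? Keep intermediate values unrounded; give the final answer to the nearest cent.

£125.29

Interest: £500.00 × ((1 + 0.0125)^18 − 1) = £500.00 × 0.2505774… = £125.2887…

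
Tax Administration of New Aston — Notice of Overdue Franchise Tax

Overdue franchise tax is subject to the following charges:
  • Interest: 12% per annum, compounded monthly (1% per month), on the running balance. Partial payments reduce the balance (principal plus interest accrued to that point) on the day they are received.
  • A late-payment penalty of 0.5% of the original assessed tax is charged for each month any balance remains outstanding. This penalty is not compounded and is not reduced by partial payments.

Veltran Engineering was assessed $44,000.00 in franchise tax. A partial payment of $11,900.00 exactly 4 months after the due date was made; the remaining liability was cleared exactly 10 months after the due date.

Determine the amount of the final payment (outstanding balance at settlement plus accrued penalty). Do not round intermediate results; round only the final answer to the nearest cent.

Balance at month 4: $44,000.0000 × (1 + 0.01)^4 = $45,786.5764…
After $11,900.00 payment: $45,786.5764… − $11,900.00 = $33,886.5764…
Balance at month 10: $33,886.5764… × (1 + 0.01)^6 = $35,971.2837…
Penalty: 10 × 0.5% × $44,000.00 = $2,200.00
Final settlement = outstanding balance + penalty = $35,971.2837… + $2,200.00 = $38,171.28

$38,171.28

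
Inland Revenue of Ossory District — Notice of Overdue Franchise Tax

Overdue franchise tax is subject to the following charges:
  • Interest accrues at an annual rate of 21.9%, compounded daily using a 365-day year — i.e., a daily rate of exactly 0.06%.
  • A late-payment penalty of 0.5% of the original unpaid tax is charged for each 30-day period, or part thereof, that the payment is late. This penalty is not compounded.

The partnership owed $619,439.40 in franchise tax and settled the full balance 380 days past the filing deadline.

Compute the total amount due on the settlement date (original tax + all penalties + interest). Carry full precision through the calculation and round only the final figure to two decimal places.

$818,279.10

Penalty periods: ⌈380/30⌉ = 13; penalty = 13 × 0.5% × $619,439.40 = $40,263.56…
Interest: $619,439.40 × ((1 + 0.0006)^380 − 1) = $619,439.40 × 0.25599945… = $158,576.1435…
Total = $619,439.40 + $40,263.5610 + $158,576.1435… = $818,279.10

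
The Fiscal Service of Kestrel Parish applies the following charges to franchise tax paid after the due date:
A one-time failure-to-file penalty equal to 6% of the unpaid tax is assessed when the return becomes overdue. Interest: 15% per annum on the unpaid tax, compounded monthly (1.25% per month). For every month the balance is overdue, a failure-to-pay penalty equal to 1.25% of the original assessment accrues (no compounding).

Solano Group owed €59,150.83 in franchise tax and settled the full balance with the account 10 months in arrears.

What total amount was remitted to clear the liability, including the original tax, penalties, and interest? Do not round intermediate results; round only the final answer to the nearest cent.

€77,917.66

Failure-to-file penalty: 6% × €59,150.83 = €3,549.05…
Failure-to-pay penalty = 1.25% × €59,150.83 × 10 mo = €7,393.85…
Interest: €59,150.83 × ((1 + 0.0125)^10 − 1) = €59,150.83 × 0.1322708… = €7,823.9294…
Total = €59,150.83 + €10,942.9036… + €7,823.9294… = €77,917.66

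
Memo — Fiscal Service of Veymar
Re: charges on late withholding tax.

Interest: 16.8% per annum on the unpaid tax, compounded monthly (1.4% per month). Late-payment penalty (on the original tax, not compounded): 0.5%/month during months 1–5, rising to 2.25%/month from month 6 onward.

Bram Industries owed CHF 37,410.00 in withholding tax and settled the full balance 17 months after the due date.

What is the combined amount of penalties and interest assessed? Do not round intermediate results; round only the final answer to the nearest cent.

CHF 21,010.08

Penalty, months 1–5: 5 × 0.5% × CHF 37,410.00 = CHF 935.25
Penalty, months 6–17: 12 × 2.25% × CHF 37,410.00 = CHF 10,100.70
Interest: CHF 37,410.00 × ((1 + 0.014)^17 − 1) = CHF 37,410.00 × 0.2666168… = CHF 9,974.1335…
Penalties + interest = CHF 11,035.9500 + CHF 9,974.1335… = CHF 21,010.08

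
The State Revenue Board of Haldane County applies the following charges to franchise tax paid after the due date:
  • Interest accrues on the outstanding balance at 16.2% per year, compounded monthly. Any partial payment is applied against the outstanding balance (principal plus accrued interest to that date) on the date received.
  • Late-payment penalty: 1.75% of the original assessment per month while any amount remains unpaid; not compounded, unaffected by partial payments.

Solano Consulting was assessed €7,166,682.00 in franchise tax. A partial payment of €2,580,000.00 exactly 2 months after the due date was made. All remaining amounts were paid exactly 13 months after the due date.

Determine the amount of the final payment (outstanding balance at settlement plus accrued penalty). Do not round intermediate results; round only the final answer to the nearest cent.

€7,171,882.71

Monthly rate = 16.2% ÷ 12 = 1.35%
Balance at month 2: €7,166,682.0000 × (1 + 0.0135)^2 = €7,361,488.5418…
After €2,580,000.00 payment: €7,361,488.5418… − €2,580,000.00 = €4,781,488.5418…
Balance at month 13: €4,781,488.5418… × (1 + 0.0135)^11 = €5,541,462.5519…
Penalty: 13 × 1.75% × €7,166,682.00 = €1,630,420.16…
Final settlement = outstanding balance + penalty = €5,541,462.5519… + €1,630,420.16… = €7,171,882.71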